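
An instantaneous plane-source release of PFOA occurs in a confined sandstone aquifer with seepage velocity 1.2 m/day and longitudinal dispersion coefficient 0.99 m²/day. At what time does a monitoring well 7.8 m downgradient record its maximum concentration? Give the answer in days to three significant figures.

5.85 days

For the 1D instantaneous-source solution, setting ∂C/∂t = 0 at fixed x gives v²t² + 2Dt − x² = 0, so t = (√(D² + v²x²) − D)/v².
√(D² + v²x²) = √(0.99² + 1.2² × 7.8²) = 9.412; v² = 1.44.
t = (9.412 − 0.99)/1.44 = 5.85 days (vs. the pure-advection estimate x/v = 6.50 d).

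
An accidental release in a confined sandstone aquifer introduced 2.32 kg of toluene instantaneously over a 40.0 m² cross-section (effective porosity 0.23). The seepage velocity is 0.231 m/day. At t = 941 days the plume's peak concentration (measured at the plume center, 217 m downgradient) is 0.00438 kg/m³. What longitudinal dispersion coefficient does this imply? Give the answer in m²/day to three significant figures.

0.280 m²/day

At the plume center C_max = M/(n_e·A·√(4πDt)), so D = M²/(4πt·(n_e·A·C_max)²).
n_e·A·C_max = 0.23 × 40.0 × 0.00438 = 0.04030 kg/m.
D = 2.32²/(4π × 941 × 0.04030²) = 0.280 m²/day.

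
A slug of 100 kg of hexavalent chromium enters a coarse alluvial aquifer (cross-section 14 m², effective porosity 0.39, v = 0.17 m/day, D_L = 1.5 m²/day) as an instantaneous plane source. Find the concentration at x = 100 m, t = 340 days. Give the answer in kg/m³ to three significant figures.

0.0956 kg/m³

For an instantaneous plane source, C(x,t) = M/(n_e·A·√(4πDt)) · exp(−(x−vt)²/(4Dt)), with n_e·A the pore (flow) area.
Plume center vt = 0.17 × 340 = 57.8 m, so the well at 100 m is 42.2 m downgradient of the peak.
√(4πDt) = 80.06 m, giving peak height M/(n_e·A·√(4πDt)) = 100/(0.39 × 14 × 80.06) = 0.2288 kg/m³.
(x−vt)²/(4Dt) = (42.2)²/(4 × 1.5 × 340) = 0.8730; exp(−0.8730) = 0.4177.
C = 0.2288 × 0.4177 = 0.0956 kg/m³.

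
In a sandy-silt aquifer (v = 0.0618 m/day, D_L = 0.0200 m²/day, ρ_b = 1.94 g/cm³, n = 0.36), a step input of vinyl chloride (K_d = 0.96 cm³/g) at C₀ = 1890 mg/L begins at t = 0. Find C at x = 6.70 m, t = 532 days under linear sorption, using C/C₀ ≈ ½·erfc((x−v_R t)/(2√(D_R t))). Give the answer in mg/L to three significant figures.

Retardation factor R = 1 + ρ_b·K_d/n = 1 + 1.94 × 0.96/0.36 = 6.173.
Sorption retards both mechanisms: v_R = v/R = 0.01001 m/day, D_R = D/R = 0.003240 m²/day.
v_R·t = 0.01001 × 532 = 5.32532 m; 2√(D_R t) = 2.626 m; argument = (6.70 − 5.32532)/2.626 = 0.5235.
C = C₀ × ½·erfc(0.5235) = 1890 × 0.2295 = 434 mg/L.

434 mg/L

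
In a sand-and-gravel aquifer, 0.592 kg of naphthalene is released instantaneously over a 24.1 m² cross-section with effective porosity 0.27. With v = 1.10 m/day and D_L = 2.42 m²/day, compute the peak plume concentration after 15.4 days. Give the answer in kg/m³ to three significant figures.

0.00420 kg/m³

The peak of an instantaneous 1D plume sits at x = vt; there the Gaussian factor is 1 and C_max = M/(n_e·A·√(4πDt)), where n_e·A is the pore area the mass is dissolved in.
√(4πDt) = √(4π × 2.42 × 15.4) = 21.64 m, so C_max = 0.592/(0.27 × 24.1 × 21.64) = 0.00420 kg/m³.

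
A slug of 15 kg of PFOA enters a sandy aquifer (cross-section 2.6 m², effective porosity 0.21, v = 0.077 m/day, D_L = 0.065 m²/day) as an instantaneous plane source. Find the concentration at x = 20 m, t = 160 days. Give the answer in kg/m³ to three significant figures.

0.582 kg/m³

For an instantaneous plane source, C(x,t) = M/(n_e·A·√(4πDt)) · exp(−(x−vt)²/(4Dt)), with n_e·A the pore (flow) area.
Plume center vt = 0.077 × 160 = 12.32 m, so the well at 20 m is 7.68 m downgradient of the peak.
√(4πDt) = 11.43 m, giving peak height M/(n_e·A·√(4πDt)) = 15/(0.21 × 2.6 × 11.43) = 2.404 kg/m³.
(x−vt)²/(4Dt) = (7.68)²/(4 × 0.065 × 160) = 1.418; exp(−1.418) = 0.2422.
C = 2.404 × 0.2422 = 0.582 kg/m³.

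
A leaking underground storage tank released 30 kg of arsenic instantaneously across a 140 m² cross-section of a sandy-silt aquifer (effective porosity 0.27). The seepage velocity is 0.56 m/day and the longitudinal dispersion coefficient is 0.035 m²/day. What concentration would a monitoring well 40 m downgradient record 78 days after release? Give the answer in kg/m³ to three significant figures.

For an instantaneous plane source, C(x,t) = M/(n_e·A·√(4πDt)) · exp(−(x−vt)²/(4Dt)), with n_e·A the pore (flow) area.
Plume center vt = 0.56 × 78 = 43.68 m, so the well at 40 m is 3.68 m upgradient of the peak.
√(4πDt) = 5.857 m, giving peak height M/(n_e·A·√(4πDt)) = 30/(0.27 × 140 × 5.857) = 0.1355 kg/m³.
(x−vt)²/(4Dt) = (-3.68)²/(4 × 0.035 × 78) = 1.240; exp(−1.240) = 0.2894.
C = 0.1355 × 0.2894 = 0.0392 kg/m³.

0.0392 kg/m³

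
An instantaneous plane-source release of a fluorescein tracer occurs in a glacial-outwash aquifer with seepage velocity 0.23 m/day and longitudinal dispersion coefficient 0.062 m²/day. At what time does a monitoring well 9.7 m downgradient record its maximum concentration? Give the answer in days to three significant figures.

For the 1D instantaneous-source solution, setting ∂C/∂t = 0 at fixed x gives v²t² + 2Dt − x² = 0, so t = (√(D² + v²x²) − D)/v².
√(D² + v²x²) = √(0.062² + 0.23² × 9.7²) = 2.232; v² = 0.0529.
t = (2.232 − 0.062)/0.0529 = 41.0 days (vs. the pure-advection estimate x/v = 42.2 d).

41.0 days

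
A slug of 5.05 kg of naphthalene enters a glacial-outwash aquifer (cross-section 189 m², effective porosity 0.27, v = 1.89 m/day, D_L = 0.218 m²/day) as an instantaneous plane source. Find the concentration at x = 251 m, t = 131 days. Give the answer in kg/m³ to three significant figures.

For an instantaneous plane source, C(x,t) = M/(n_e·A·√(4πDt)) · exp(−(x−vt)²/(4Dt)), with n_e·A the pore (flow) area.
Plume center vt = 1.89 × 131 = 247.59 m, so the well at 251 m is 3.41 m downgradient of the peak.
√(4πDt) = 18.94 m, giving peak height M/(n_e·A·√(4πDt)) = 5.05/(0.27 × 189 × 18.94) = 0.005225 kg/m³.
(x−vt)²/(4Dt) = (3.41)²/(4 × 0.218 × 131) = 0.1018; exp(−0.1018) = 0.9032.
C = 0.005225 × 0.9032 = 0.00472 kg/m³.

0.00472 kg/m³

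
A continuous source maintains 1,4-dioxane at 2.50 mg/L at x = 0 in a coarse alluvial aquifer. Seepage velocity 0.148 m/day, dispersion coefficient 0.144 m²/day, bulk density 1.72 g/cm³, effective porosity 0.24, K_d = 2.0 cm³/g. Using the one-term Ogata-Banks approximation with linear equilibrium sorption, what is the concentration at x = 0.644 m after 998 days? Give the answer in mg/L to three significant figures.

2.45 mg/L

Retardation factor R = 1 + ρ_b·K_d/n = 1 + 1.72 × 2.0/0.24 = 15.33.
Sorption retards both mechanisms: v_R = v/R = 0.009654 m/day, D_R = D/R = 0.009393 m²/day.
v_R·t = 0.009654 × 998 = 9.634692 m; 2√(D_R t) = 6.123 m; argument = (0.644 − 9.634692)/6.123 = -1.468.
C = C₀ × ½·erfc(-1.468) = 2.50 × 0.9811 = 2.45 mg/L.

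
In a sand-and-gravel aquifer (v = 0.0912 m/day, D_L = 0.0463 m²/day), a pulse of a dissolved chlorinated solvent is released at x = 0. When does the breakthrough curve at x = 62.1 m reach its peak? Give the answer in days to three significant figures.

675 days

For the 1D instantaneous-source solution, setting ∂C/∂t = 0 at fixed x gives v²t² + 2Dt − x² = 0, so t = (√(D² + v²x²) − D)/v².
√(D² + v²x²) = √(0.0463² + 0.0912² × 62.1²) = 5.664; v² = 0.00831744.
t = (5.664 − 0.0463)/0.00831744 = 675 days (vs. the pure-advection estimate x/v = 681 d).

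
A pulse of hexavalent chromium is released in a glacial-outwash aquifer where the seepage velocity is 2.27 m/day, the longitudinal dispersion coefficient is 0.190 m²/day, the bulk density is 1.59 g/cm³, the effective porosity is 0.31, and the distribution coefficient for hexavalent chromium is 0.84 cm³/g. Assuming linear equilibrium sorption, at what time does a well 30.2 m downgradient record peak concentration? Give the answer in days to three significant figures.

70.4 days

Retardation factor R = 1 + ρ_b·K_d/n = 1 + 1.59 × 0.84/0.31 = 5.308.
Sorption retards both mechanisms: v_R = v/R = 0.4277 m/day, D_R = D/R = 0.03580 m²/day.
Peak time from v_R²t² + 2D_R t − x² = 0: t = (√(D_R² + v_R²x²) − D_R)/v_R².
√(D_R² + v_R²x²) = √(0.03580² + 0.4277² × 30.2²) = 12.92; v_R² = 0.1829.
t = (12.92 − 0.03580)/0.1829 = 70.4 days.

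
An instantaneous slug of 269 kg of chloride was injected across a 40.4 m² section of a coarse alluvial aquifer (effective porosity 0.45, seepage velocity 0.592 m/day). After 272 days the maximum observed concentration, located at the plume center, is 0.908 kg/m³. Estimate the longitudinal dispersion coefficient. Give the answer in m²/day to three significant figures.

0.0777 m²/day

At the plume center C_max = M/(n_e·A·√(4πDt)), so D = M²/(4πt·(n_e·A·C_max)²).
n_e·A·C_max = 0.45 × 40.4 × 0.908 = 16.51 kg/m.
D = 269²/(4π × 272 × 16.51²) = 0.0777 m²/day.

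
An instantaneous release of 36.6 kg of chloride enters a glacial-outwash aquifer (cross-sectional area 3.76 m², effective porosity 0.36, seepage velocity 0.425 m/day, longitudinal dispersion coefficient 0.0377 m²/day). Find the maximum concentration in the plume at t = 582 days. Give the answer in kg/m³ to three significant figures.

1.63 kg/m³

The peak of an instantaneous 1D plume sits at x = vt; there the Gaussian factor is 1 and C_max = M/(n_e·A·√(4πDt)), where n_e·A is the pore area the mass is dissolved in.
√(4πDt) = √(4π × 0.0377 × 582) = 16.60 m, so C_max = 36.6/(0.36 × 3.76 × 16.60) = 1.63 kg/m³.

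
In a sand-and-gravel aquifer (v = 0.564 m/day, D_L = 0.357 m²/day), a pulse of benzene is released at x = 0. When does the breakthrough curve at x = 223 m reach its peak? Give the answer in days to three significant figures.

For the 1D instantaneous-source solution, setting ∂C/∂t = 0 at fixed x gives v²t² + 2Dt − x² = 0, so t = (√(D² + v²x²) − D)/v².
√(D² + v²x²) = √(0.357² + 0.564² × 223²) = 125.8; v² = 0.318096.
t = (125.8 − 0.357)/0.318096 = 394 days (vs. the pure-advection estimate x/v = 395 d).

394 days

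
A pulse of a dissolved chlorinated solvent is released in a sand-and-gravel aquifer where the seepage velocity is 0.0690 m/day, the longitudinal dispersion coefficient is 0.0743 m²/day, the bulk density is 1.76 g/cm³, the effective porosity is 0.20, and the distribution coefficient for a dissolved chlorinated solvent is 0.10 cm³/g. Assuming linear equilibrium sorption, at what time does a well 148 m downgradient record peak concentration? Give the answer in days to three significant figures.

Retardation factor R = 1 + ρ_b·K_d/n = 1 + 1.76 × 0.10/0.20 = 1.880.
Sorption retards both mechanisms: v_R = v/R = 0.03670 m/day, D_R = D/R = 0.03952 m²/day.
Peak time from v_R²t² + 2D_R t − x² = 0: t = (√(D_R² + v_R²x²) − D_R)/v_R².
√(D_R² + v_R²x²) = √(0.03952² + 0.03670² × 148²) = 5.432; v_R² = 0.001347.
t = (5.432 − 0.03952)/0.001347 = 4000 days.

4000 days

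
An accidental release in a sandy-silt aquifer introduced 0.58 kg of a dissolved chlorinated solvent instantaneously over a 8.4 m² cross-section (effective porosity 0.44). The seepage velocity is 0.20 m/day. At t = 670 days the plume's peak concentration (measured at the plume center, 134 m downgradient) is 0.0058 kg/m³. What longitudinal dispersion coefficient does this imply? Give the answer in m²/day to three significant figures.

At the plume center C_max = M/(n_e·A·√(4πDt)), so D = M²/(4πt·(n_e·A·C_max)²).
n_e·A·C_max = 0.44 × 8.4 × 0.0058 = 0.02144 kg/m.
D = 0.58²/(4π × 670 × 0.02144²) = 0.0869 m²/day.

0.0869 m²/day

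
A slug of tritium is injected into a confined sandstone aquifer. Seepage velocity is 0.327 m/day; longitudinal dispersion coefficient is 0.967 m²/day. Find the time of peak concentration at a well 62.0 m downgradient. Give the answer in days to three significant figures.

181 days

For the 1D instantaneous-source solution, setting ∂C/∂t = 0 at fixed x gives v²t² + 2Dt − x² = 0, so t = (√(D² + v²x²) − D)/v².
√(D² + v²x²) = √(0.967² + 0.327² × 62.0²) = 20.30; v² = 0.106929.
t = (20.30 − 0.967)/0.106929 = 181 days (vs. the pure-advection estimate x/v = 190 d).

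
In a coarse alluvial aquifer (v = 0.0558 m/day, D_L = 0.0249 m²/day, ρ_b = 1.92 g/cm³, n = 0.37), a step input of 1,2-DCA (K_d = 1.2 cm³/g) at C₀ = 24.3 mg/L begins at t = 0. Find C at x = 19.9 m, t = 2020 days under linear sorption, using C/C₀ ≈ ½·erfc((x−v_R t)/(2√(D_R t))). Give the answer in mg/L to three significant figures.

3.02 mg/L

Retardation factor R = 1 + ρ_b·K_d/n = 1 + 1.92 × 1.2/0.37 = 7.227.
Sorption retards both mechanisms: v_R = v/R = 0.007721 m/day, D_R = D/R = 0.003445 m²/day.
v_R·t = 0.007721 × 2020 = 15.59642 m; 2√(D_R t) = 5.276 m; argument = (19.9 − 15.59642)/5.276 = 0.8157.
C = C₀ × ½·erfc(0.8157) = 24.3 × 0.1243 = 3.02 mg/L.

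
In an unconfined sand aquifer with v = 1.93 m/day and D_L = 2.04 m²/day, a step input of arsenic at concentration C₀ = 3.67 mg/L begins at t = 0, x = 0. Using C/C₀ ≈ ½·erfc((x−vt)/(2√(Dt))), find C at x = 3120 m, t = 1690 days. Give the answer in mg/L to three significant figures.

3.51 mg/L

For a continuous step input, C/C₀ ≈ ½·erfc((x−vt)/(2√(Dt))).
vt = 1.93 × 1690 = 3261.7 m and 2√(Dt) = 2√(2.04 × 1690) = 117.4 m.
Argument (x−vt)/(2√(Dt)) = (3120 − 3261.7)/117.4 = -1.207; ½·erfc(-1.207) = 0.9561.
C = 3.67 × 0.9561 = 3.51 mg/L.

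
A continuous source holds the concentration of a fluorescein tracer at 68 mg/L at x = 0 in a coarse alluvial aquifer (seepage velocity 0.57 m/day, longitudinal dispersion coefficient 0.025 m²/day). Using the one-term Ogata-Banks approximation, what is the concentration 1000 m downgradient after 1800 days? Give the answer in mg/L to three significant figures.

For a continuous step input, C/C₀ ≈ ½·erfc((x−vt)/(2√(Dt))).
vt = 0.57 × 1800 = 1026 m and 2√(Dt) = 2√(0.025 × 1800) = 13.42 m.
Argument (x−vt)/(2√(Dt)) = (1000 − 1026)/13.42 = -1.937; ½·erfc(-1.937) = 0.9969.
C = 68 × 0.9969 = 67.8 mg/L.

67.8 mg/L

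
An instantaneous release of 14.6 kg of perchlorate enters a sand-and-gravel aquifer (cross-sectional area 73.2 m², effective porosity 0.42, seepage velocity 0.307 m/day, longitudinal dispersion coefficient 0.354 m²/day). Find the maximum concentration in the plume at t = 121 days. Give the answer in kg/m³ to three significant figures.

0.0205 kg/m³

The peak of an instantaneous 1D plume sits at x = vt; there the Gaussian factor is 1 and C_max = M/(n_e·A·√(4πDt)), where n_e·A is the pore area the mass is dissolved in.
√(4πDt) = √(4π × 0.354 × 121) = 23.20 m, so C_max = 14.6/(0.42 × 73.2 × 23.20) = 0.0205 kg/m³.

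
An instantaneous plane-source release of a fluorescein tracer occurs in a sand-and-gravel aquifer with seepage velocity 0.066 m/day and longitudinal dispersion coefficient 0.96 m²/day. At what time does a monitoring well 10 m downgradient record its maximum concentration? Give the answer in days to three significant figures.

47.1 days

For the 1D instantaneous-source solution, setting ∂C/∂t = 0 at fixed x gives v²t² + 2Dt − x² = 0, so t = (√(D² + v²x²) − D)/v².
√(D² + v²x²) = √(0.96² + 0.066² × 10²) = 1.165; v² = 0.004356.
t = (1.165 − 0.96)/0.004356 = 47.1 days (vs. the pure-advection estimate x/v = 152 d).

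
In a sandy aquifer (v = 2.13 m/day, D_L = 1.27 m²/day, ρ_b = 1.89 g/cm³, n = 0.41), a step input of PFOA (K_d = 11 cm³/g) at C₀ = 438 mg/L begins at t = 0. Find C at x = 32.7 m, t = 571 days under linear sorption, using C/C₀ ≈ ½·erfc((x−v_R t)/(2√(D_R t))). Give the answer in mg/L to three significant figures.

18.2 mg/L

Retardation factor R = 1 + ρ_b·K_d/n = 1 + 1.89 × 11/0.41 = 51.71.
Sorption retards both mechanisms: v_R = v/R = 0.04119 m/day, D_R = D/R = 0.02456 m²/day.
v_R·t = 0.04119 × 571 = 23.51949 m; 2√(D_R t) = 7.490 m; argument = (32.7 − 23.51949)/7.490 = 1.226.
C = C₀ × ½·erfc(1.226) = 438 × 0.04147 = 18.2 mg/L.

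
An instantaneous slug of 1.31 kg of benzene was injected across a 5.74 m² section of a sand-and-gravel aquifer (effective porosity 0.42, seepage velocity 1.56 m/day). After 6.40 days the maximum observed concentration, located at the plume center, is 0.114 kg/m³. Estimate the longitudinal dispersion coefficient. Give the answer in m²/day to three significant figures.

At the plume center C_max = M/(n_e·A·√(4πDt)), so D = M²/(4πt·(n_e·A·C_max)²).
n_e·A·C_max = 0.42 × 5.74 × 0.114 = 0.2748 kg/m.
D = 1.31²/(4π × 6.40 × 0.2748²) = 0.283 m²/day.

0.283 m²/day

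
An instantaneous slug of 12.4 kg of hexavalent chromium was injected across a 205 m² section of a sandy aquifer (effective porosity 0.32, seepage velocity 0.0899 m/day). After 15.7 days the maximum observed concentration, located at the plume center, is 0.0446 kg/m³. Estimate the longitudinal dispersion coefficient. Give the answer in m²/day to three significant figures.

0.0910 m²/day

At the plume center C_max = M/(n_e·A·√(4πDt)), so D = M²/(4πt·(n_e·A·C_max)²).
n_e·A·C_max = 0.32 × 205 × 0.0446 = 2.926 kg/m.
D = 12.4²/(4π × 15.7 × 2.926²) = 0.0910 m²/day.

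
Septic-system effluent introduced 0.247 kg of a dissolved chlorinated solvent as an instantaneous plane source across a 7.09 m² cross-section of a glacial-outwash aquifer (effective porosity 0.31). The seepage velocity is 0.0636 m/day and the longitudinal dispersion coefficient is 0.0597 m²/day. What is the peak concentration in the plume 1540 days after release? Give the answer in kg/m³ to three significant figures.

0.00331 kg/m³

The peak of an instantaneous 1D plume sits at x = vt; there the Gaussian factor is 1 and C_max = M/(n_e·A·√(4πDt)), where n_e·A is the pore area the mass is dissolved in.
√(4πDt) = √(4π × 0.0597 × 1540) = 33.99 m, so C_max = 0.247/(0.31 × 7.09 × 33.99) = 0.00331 kg/m³.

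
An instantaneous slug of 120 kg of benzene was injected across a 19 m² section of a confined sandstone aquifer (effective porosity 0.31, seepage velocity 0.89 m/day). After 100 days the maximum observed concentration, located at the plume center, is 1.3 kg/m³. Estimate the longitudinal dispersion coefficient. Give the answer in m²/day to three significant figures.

0.195 m²/day

At the plume center C_max = M/(n_e·A·√(4πDt)), so D = M²/(4πt·(n_e·A·C_max)²).
n_e·A·C_max = 0.31 × 19 × 1.3 = 7.657 kg/m.
D = 120²/(4π × 100 × 7.657²) = 0.195 m²/day.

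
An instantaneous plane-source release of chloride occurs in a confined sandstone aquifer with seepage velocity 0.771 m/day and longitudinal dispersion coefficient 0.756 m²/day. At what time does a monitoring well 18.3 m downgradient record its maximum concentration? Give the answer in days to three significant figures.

22.5 days

For the 1D instantaneous-source solution, setting ∂C/∂t = 0 at fixed x gives v²t² + 2Dt − x² = 0, so t = (√(D² + v²x²) − D)/v².
√(D² + v²x²) = √(0.756² + 0.771² × 18.3²) = 14.13; v² = 0.594441.
t = (14.13 − 0.756)/0.594441 = 22.5 days (vs. the pure-advection estimate x/v = 23.7 d).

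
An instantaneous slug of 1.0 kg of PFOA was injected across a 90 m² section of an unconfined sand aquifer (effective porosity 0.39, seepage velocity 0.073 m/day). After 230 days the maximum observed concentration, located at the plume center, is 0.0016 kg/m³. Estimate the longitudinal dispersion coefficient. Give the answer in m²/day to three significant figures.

0.110 m²/day

At the plume center C_max = M/(n_e·A·√(4πDt)), so D = M²/(4πt·(n_e·A·C_max)²).
n_e·A·C_max = 0.39 × 90 × 0.0016 = 0.05616 kg/m.
D = 1.0²/(4π × 230 × 0.05616²) = 0.110 m²/day.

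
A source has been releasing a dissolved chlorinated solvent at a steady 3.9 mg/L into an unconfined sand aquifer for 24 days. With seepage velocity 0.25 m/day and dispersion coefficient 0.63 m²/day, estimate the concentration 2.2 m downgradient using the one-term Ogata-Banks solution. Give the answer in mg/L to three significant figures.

For a continuous step input, C/C₀ ≈ ½·erfc((x−vt)/(2√(Dt))).
vt = 0.25 × 24 = 6 m and 2√(Dt) = 2√(0.63 × 24) = 7.777 m.
Argument (x−vt)/(2√(Dt)) = (2.2 − 6)/7.777 = -0.4886; ½·erfc(-0.4886) = 0.7552.
C = 3.9 × 0.7552 = 2.95 mg/L.

2.95 mg/L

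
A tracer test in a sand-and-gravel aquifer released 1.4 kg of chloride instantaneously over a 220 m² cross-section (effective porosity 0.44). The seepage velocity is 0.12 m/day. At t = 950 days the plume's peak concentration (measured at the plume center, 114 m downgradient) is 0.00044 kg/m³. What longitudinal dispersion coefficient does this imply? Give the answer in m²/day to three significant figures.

At the plume center C_max = M/(n_e·A·√(4πDt)), so D = M²/(4πt·(n_e·A·C_max)²).
n_e·A·C_max = 0.44 × 220 × 0.00044 = 0.04259 kg/m.
D = 1.4²/(4π × 950 × 0.04259²) = 0.0905 m²/day.

0.0905 m²/day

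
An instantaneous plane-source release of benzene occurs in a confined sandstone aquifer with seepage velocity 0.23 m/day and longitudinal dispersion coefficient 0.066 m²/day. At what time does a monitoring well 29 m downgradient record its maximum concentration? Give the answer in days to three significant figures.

125 days

For the 1D instantaneous-source solution, setting ∂C/∂t = 0 at fixed x gives v²t² + 2Dt − x² = 0, so t = (√(D² + v²x²) − D)/v².
√(D² + v²x²) = √(0.066² + 0.23² × 29²) = 6.670; v² = 0.0529.
t = (6.670 − 0.066)/0.0529 = 125 days (vs. the pure-advection estimate x/v = 126 d).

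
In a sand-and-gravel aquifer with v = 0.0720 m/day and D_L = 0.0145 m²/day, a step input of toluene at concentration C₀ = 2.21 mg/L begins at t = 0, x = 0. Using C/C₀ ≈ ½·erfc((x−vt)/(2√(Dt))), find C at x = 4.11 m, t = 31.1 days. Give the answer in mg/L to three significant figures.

For a continuous step input, C/C₀ ≈ ½·erfc((x−vt)/(2√(Dt))).
vt = 0.0720 × 31.1 = 2.2392 m and 2√(Dt) = 2√(0.0145 × 31.1) = 1.343 m.
Argument (x−vt)/(2√(Dt)) = (4.11 − 2.2392)/1.343 = 1.393; ½·erfc(1.393) = 0.02442.
C = 2.21 × 0.02442 = 0.0540 mg/L.

0.0540 mg/L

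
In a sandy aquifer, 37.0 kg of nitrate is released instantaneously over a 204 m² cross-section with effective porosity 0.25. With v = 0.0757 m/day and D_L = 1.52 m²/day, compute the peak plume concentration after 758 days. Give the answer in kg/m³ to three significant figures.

The peak of an instantaneous 1D plume sits at x = vt; there the Gaussian factor is 1 and C_max = M/(n_e·A·√(4πDt)), where n_e·A is the pore area the mass is dissolved in.
√(4πDt) = √(4π × 1.52 × 758) = 120.3 m, so C_max = 37.0/(0.25 × 204 × 120.3) = 0.00603 kg/m³.

0.00603 kg/m³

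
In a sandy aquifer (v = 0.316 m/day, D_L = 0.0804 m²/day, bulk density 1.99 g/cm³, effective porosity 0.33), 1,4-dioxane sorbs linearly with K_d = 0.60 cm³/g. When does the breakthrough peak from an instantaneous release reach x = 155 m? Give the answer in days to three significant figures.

2260 days

Retardation factor R = 1 + ρ_b·K_d/n = 1 + 1.99 × 0.60/0.33 = 4.618.
Sorption retards both mechanisms: v_R = v/R = 0.06843 m/day, D_R = D/R = 0.01741 m²/day.
Peak time from v_R²t² + 2D_R t − x² = 0: t = (√(D_R² + v_R²x²) − D_R)/v_R².
√(D_R² + v_R²x²) = √(0.01741² + 0.06843² × 155²) = 10.61; v_R² = 0.004683.
t = (10.61 − 0.01741)/0.004683 = 2260 days.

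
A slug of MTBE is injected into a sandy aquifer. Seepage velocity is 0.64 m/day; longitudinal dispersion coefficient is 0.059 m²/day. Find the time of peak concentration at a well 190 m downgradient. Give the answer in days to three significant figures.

For the 1D instantaneous-source solution, setting ∂C/∂t = 0 at fixed x gives v²t² + 2Dt − x² = 0, so t = (√(D² + v²x²) − D)/v².
√(D² + v²x²) = √(0.059² + 0.64² × 190²) = 121.6; v² = 0.4096.
t = (121.6 − 0.059)/0.4096 = 297 days (vs. the pure-advection estimate x/v = 297 d).

297 days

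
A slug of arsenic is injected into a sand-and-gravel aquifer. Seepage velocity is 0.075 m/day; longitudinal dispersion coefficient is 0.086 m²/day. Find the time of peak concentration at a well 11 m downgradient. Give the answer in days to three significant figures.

For the 1D instantaneous-source solution, setting ∂C/∂t = 0 at fixed x gives v²t² + 2Dt − x² = 0, so t = (√(D² + v²x²) − D)/v².
√(D² + v²x²) = √(0.086² + 0.075² × 11²) = 0.8295; v² = 0.005625.
t = (0.8295 − 0.086)/0.005625 = 132 days (vs. the pure-advection estimate x/v = 147 d).

132 days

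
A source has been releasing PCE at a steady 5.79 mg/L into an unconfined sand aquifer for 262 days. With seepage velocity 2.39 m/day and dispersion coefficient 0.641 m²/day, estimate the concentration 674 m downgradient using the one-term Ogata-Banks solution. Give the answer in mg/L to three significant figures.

For a continuous step input, C/C₀ ≈ ½·erfc((x−vt)/(2√(Dt))).
vt = 2.39 × 262 = 626.18 m and 2√(Dt) = 2√(0.641 × 262) = 25.92 m.
Argument (x−vt)/(2√(Dt)) = (674 − 626.18)/25.92 = 1.845; ½·erfc(1.845) = 0.004537.
C = 5.79 × 0.004537 = 0.0263 mg/L.

0.0263 mg/L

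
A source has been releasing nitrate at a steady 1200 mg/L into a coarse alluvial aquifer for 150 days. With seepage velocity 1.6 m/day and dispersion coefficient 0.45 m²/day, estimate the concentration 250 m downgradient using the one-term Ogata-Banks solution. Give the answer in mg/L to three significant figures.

234 mg/L

For a continuous step input, C/C₀ ≈ ½·erfc((x−vt)/(2√(Dt))).
vt = 1.6 × 150 = 240 m and 2√(Dt) = 2√(0.45 × 150) = 16.43 m.
Argument (x−vt)/(2√(Dt)) = (250 − 240)/16.43 = 0.6086; ½·erfc(0.6086) = 0.1947.
C = 1200 × 0.1947 = 234 mg/L.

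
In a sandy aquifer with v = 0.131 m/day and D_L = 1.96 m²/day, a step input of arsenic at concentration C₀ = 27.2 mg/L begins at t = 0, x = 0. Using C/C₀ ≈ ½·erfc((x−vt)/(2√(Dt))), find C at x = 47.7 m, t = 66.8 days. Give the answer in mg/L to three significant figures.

0.219 mg/L

For a continuous step input, C/C₀ ≈ ½·erfc((x−vt)/(2√(Dt))).
vt = 0.131 × 66.8 = 8.7508 m and 2√(Dt) = 2√(1.96 × 66.8) = 22.88 m.
Argument (x−vt)/(2√(Dt)) = (47.7 − 8.7508)/22.88 = 1.702; ½·erfc(1.702) = 0.008042.
C = 27.2 × 0.008042 = 0.219 mg/L.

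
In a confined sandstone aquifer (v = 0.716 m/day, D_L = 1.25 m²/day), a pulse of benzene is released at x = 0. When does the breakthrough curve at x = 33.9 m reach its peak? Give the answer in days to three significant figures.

45.0 days

For the 1D instantaneous-source solution, setting ∂C/∂t = 0 at fixed x gives v²t² + 2Dt − x² = 0, so t = (√(D² + v²x²) − D)/v².
√(D² + v²x²) = √(1.25² + 0.716² × 33.9²) = 24.30; v² = 0.512656.
t = (24.30 − 1.25)/0.512656 = 45.0 days (vs. the pure-advection estimate x/v = 47.3 d).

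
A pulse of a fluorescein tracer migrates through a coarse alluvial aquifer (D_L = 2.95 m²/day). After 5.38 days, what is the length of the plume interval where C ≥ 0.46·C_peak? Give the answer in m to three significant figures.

The plume is Gaussian with σ = √(2Dt) = √(2 × 2.95 × 5.38) = 5.634 m.
C/C_peak = exp(−Δx²/(2σ²)) = 0.46 ⇒ Δx = σ·√(−2 ln 0.46) = 5.634 × 1.246 = 7.020 m.
Width = 2Δx = 14.0 m.

14.0 m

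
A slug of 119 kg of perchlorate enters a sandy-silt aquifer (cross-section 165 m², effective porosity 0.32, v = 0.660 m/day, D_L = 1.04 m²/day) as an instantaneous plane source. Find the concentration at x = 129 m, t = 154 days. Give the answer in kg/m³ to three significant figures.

For an instantaneous plane source, C(x,t) = M/(n_e·A·√(4πDt)) · exp(−(x−vt)²/(4Dt)), with n_e·A the pore (flow) area.
Plume center vt = 0.660 × 154 = 101.64 m, so the well at 129 m is 27.36 m downgradient of the peak.
√(4πDt) = 44.86 m, giving peak height M/(n_e·A·√(4πDt)) = 119/(0.32 × 165 × 44.86) = 0.05024 kg/m³.
(x−vt)²/(4Dt) = (27.36)²/(4 × 1.04 × 154) = 1.168; exp(−1.168) = 0.3110.
C = 0.05024 × 0.3110 = 0.0156 kg/m³.

0.0156 kg/m³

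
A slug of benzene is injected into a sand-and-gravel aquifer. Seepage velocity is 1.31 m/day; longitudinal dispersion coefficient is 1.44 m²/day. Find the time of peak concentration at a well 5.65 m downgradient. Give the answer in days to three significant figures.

3.55 days

For the 1D instantaneous-source solution, setting ∂C/∂t = 0 at fixed x gives v²t² + 2Dt − x² = 0, so t = (√(D² + v²x²) − D)/v².
√(D² + v²x²) = √(1.44² + 1.31² × 5.65²) = 7.540; v² = 1.7161.
t = (7.540 − 1.44)/1.7161 = 3.55 days (vs. the pure-advection estimate x/v = 4.31 d).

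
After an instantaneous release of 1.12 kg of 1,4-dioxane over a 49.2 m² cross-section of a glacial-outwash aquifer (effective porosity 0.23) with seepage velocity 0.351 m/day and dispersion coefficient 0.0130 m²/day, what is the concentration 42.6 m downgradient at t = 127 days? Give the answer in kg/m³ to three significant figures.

For an instantaneous plane source, C(x,t) = M/(n_e·A·√(4πDt)) · exp(−(x−vt)²/(4Dt)), with n_e·A the pore (flow) area.
Plume center vt = 0.351 × 127 = 44.577 m, so the well at 42.6 m is 1.977 m upgradient of the peak.
√(4πDt) = 4.555 m, giving peak height M/(n_e·A·√(4πDt)) = 1.12/(0.23 × 49.2 × 4.555) = 0.02173 kg/m³.
(x−vt)²/(4Dt) = (-1.977)²/(4 × 0.0130 × 127) = 0.5918; exp(−0.5918) = 0.5533.
C = 0.02173 × 0.5533 = 0.0120 kg/m³.

0.0120 kg/m³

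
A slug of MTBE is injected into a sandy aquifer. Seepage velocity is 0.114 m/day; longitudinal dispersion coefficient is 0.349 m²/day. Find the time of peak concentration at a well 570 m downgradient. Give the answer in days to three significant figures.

4970 days

For the 1D instantaneous-source solution, setting ∂C/∂t = 0 at fixed x gives v²t² + 2Dt − x² = 0, so t = (√(D² + v²x²) − D)/v².
√(D² + v²x²) = √(0.349² + 0.114² × 570²) = 64.98; v² = 0.012996.
t = (64.98 − 0.349)/0.012996 = 4970 days (vs. the pure-advection estimate x/v = 5000 d).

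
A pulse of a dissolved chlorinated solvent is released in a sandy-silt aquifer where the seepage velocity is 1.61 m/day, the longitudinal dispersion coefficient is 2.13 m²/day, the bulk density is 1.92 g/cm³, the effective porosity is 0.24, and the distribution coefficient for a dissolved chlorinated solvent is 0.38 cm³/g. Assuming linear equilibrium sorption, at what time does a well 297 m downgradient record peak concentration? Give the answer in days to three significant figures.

742 days

Retardation factor R = 1 + ρ_b·K_d/n = 1 + 1.92 × 0.38/0.24 = 4.040.
Sorption retards both mechanisms: v_R = v/R = 0.3985 m/day, D_R = D/R = 0.5272 m²/day.
Peak time from v_R²t² + 2D_R t − x² = 0: t = (√(D_R² + v_R²x²) − D_R)/v_R².
√(D_R² + v_R²x²) = √(0.5272² + 0.3985² × 297²) = 118.4; v_R² = 0.1588.
t = (118.4 − 0.5272)/0.1588 = 742 days.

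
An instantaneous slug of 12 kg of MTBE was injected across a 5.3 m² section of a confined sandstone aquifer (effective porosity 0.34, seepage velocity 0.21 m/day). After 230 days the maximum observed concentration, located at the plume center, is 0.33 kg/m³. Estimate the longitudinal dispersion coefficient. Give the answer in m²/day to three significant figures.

At the plume center C_max = M/(n_e·A·√(4πDt)), so D = M²/(4πt·(n_e·A·C_max)²).
n_e·A·C_max = 0.34 × 5.3 × 0.33 = 0.5947 kg/m.
D = 12²/(4π × 230 × 0.5947²) = 0.141 m²/day.

0.141 m²/day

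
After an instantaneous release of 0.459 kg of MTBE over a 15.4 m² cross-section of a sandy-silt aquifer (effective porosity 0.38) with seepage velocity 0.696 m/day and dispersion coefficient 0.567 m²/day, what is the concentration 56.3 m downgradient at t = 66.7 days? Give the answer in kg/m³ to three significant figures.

0.00189 kg/m³

For an instantaneous plane source, C(x,t) = M/(n_e·A·√(4πDt)) · exp(−(x−vt)²/(4Dt)), with n_e·A the pore (flow) area.
Plume center vt = 0.696 × 66.7 = 46.4232 m, so the well at 56.3 m is 9.8768 m downgradient of the peak.
√(4πDt) = 21.80 m, giving peak height M/(n_e·A·√(4πDt)) = 0.459/(0.38 × 15.4 × 21.80) = 0.003598 kg/m³.
(x−vt)²/(4Dt) = (9.8768)²/(4 × 0.567 × 66.7) = 0.6449; exp(−0.6449) = 0.5247.
C = 0.003598 × 0.5247 = 0.00189 kg/m³.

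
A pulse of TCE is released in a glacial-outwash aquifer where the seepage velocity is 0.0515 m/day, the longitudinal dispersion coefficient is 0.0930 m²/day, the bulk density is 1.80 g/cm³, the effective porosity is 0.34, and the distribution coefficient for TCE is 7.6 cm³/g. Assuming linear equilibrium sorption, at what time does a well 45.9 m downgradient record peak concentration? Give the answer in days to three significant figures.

35300 days

Retardation factor R = 1 + ρ_b·K_d/n = 1 + 1.80 × 7.6/0.34 = 41.24.
Sorption retards both mechanisms: v_R = v/R = 0.001249 m/day, D_R = D/R = 0.002255 m²/day.
Peak time from v_R²t² + 2D_R t − x² = 0: t = (√(D_R² + v_R²x²) − D_R)/v_R².
√(D_R² + v_R²x²) = √(0.002255² + 0.001249² × 45.9²) = 0.05737; v_R² = 1.560e-06.
t = (0.05737 − 0.002255)/1.560e-06 = 35300 days.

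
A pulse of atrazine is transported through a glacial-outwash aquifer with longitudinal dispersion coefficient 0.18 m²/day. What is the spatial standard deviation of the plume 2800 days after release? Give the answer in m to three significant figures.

31.7 m

Dispersive spreading gives a Gaussian with σ² = 2Dt; advection only shifts the center.
σ = √(2 × 0.18 × 2800) = 31.7 m.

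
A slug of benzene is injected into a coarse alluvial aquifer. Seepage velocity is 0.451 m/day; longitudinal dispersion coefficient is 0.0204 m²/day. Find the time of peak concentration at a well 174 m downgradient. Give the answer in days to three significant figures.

386 days

For the 1D instantaneous-source solution, setting ∂C/∂t = 0 at fixed x gives v²t² + 2Dt − x² = 0, so t = (√(D² + v²x²) − D)/v².
√(D² + v²x²) = √(0.0204² + 0.451² × 174²) = 78.47; v² = 0.203401.
t = (78.47 − 0.0204)/0.203401 = 386 days (vs. the pure-advection estimate x/v = 386 d).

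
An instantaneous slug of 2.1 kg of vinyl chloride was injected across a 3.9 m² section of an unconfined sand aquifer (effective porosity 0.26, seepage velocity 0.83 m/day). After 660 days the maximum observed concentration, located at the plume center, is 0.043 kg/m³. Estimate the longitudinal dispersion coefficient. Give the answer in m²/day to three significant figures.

At the plume center C_max = M/(n_e·A·√(4πDt)), so D = M²/(4πt·(n_e·A·C_max)²).
n_e·A·C_max = 0.26 × 3.9 × 0.043 = 0.04360 kg/m.
D = 2.1²/(4π × 660 × 0.04360²) = 0.280 m²/day.

0.280 m²/day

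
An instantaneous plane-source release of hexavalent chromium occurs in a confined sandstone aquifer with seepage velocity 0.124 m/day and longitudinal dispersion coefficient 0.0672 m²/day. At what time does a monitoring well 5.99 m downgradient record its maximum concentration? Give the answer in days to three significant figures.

44.1 days

For the 1D instantaneous-source solution, setting ∂C/∂t = 0 at fixed x gives v²t² + 2Dt − x² = 0, so t = (√(D² + v²x²) − D)/v².
√(D² + v²x²) = √(0.0672² + 0.124² × 5.99²) = 0.7458; v² = 0.015376.
t = (0.7458 − 0.0672)/0.015376 = 44.1 days (vs. the pure-advection estimate x/v = 48.3 d).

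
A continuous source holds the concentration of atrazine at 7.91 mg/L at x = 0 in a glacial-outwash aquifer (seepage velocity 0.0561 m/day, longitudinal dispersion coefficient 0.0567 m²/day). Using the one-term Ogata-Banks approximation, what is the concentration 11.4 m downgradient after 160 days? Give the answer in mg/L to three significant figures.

For a continuous step input, C/C₀ ≈ ½·erfc((x−vt)/(2√(Dt))).
vt = 0.0561 × 160 = 8.976 m and 2√(Dt) = 2√(0.0567 × 160) = 6.024 m.
Argument (x−vt)/(2√(Dt)) = (11.4 − 8.976)/6.024 = 0.4024; ½·erfc(0.4024) = 0.2847.
C = 7.91 × 0.2847 = 2.25 mg/L.

2.25 mg/L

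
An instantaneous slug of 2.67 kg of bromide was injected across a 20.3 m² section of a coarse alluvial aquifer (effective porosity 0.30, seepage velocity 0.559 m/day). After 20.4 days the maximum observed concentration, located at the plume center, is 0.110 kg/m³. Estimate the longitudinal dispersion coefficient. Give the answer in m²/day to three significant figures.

At the plume center C_max = M/(n_e·A·√(4πDt)), so D = M²/(4πt·(n_e·A·C_max)²).
n_e·A·C_max = 0.30 × 20.3 × 0.110 = 0.6699 kg/m.
D = 2.67²/(4π × 20.4 × 0.6699²) = 0.0620 m²/day.

0.0620 m²/day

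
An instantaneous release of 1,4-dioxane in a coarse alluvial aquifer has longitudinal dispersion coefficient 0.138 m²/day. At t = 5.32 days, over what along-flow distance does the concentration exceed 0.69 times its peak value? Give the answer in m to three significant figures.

2.09 m

The plume is Gaussian with σ = √(2Dt) = √(2 × 0.138 × 5.32) = 1.212 m.
C/C_peak = exp(−Δx²/(2σ²)) = 0.69 ⇒ Δx = σ·√(−2 ln 0.69) = 1.212 × 0.8615 = 1.044 m.
Width = 2Δx = 2.09 m.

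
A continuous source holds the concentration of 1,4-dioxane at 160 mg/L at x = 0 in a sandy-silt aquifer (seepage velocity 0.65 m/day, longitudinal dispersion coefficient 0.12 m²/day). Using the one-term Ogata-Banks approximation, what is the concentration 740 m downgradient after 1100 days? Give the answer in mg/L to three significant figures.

9.91 mg/L

For a continuous step input, C/C₀ ≈ ½·erfc((x−vt)/(2√(Dt))).
vt = 0.65 × 1100 = 715 m and 2√(Dt) = 2√(0.12 × 1100) = 22.98 m.
Argument (x−vt)/(2√(Dt)) = (740 − 715)/22.98 = 1.088; ½·erfc(1.088) = 0.06194.
C = 160 × 0.06194 = 9.91 mg/L.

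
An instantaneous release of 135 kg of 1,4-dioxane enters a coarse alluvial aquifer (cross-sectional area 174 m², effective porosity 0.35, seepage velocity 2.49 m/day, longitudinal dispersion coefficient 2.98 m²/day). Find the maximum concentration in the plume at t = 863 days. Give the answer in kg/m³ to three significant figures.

0.0123 kg/m³

The peak of an instantaneous 1D plume sits at x = vt; there the Gaussian factor is 1 and C_max = M/(n_e·A·√(4πDt)), where n_e·A is the pore area the mass is dissolved in.
√(4πDt) = √(4π × 2.98 × 863) = 179.8 m, so C_max = 135/(0.35 × 174 × 179.8) = 0.0123 kg/m³.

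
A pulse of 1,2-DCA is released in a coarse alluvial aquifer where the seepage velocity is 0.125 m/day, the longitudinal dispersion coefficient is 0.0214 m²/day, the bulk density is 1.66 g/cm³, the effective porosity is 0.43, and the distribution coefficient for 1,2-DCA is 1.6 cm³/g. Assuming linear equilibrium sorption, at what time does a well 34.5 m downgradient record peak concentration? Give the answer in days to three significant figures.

1970 days

Retardation factor R = 1 + ρ_b·K_d/n = 1 + 1.66 × 1.6/0.43 = 7.177.
Sorption retards both mechanisms: v_R = v/R = 0.01742 m/day, D_R = D/R = 0.002982 m²/day.
Peak time from v_R²t² + 2D_R t − x² = 0: t = (√(D_R² + v_R²x²) − D_R)/v_R².
√(D_R² + v_R²x²) = √(0.002982² + 0.01742² × 34.5²) = 0.6010; v_R² = 0.0003035.
t = (0.6010 − 0.002982)/0.0003035 = 1970 days.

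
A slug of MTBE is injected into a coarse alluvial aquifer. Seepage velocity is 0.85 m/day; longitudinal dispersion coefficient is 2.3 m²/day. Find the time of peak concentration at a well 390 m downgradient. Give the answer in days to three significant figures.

For the 1D instantaneous-source solution, setting ∂C/∂t = 0 at fixed x gives v²t² + 2Dt − x² = 0, so t = (√(D² + v²x²) − D)/v².
√(D² + v²x²) = √(2.3² + 0.85² × 390²) = 331.5; v² = 0.7225.
t = (331.5 − 2.3)/0.7225 = 456 days (vs. the pure-advection estimate x/v = 459 d).

456 days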